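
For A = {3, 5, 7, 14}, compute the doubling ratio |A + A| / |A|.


|A| = 4.
Compute A + A by enumerating all 16 pairs.
A + A = {6, 8, 10, 12, 14, 17, 19, 21, 28}, so |A + A| = 9.
K = |A + A| / |A| = 9/4 (already in lowest terms) ≈ 2.2500.
Reference: AP of size 4 gives K = 7/4 ≈ 1.7500; a fully generic set of size 4 gives K ≈ 2.5000.

|A| = 4, |A + A| = 9, K = 9/4.


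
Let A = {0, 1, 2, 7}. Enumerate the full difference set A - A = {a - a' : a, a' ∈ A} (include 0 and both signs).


A - A = {a - a' : a, a' ∈ A}.
Compute a - a' for each ordered pair (a, a'):
a = 0: 0-0=0, 0-1=-1, 0-2=-2, 0-7=-7
a = 1: 1-0=1, 1-1=0, 1-2=-1, 1-7=-6
a = 2: 2-0=2, 2-1=1, 2-2=0, 2-7=-5
a = 7: 7-0=7, 7-1=6, 7-2=5, 7-7=0
Collecting distinct values (and noting 0 appears from a-a):
A - A = {-7, -6, -5, -2, -1, 0, 1, 2, 5, 6, 7}
|A - A| = 11

A - A = {-7, -6, -5, -2, -1, 0, 1, 2, 5, 6, 7}


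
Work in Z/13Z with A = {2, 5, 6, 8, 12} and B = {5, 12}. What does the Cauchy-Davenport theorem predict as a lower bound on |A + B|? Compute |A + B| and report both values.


Cauchy-Davenport: |A + B| ≥ min(p, |A| + |B| - 1) for A, B nonempty in Z/pZ.
|A| = 5, |B| = 2, p = 13.
CD lower bound = min(13, 5 + 2 - 1) = min(13, 6) = 6.
Compute A + B mod 13 directly:
a = 2: 2+5=7, 2+12=1
a = 5: 5+5=10, 5+12=4
a = 6: 6+5=11, 6+12=5
a = 8: 8+5=0, 8+12=7
a = 12: 12+5=4, 12+12=11
A + B = {0, 1, 4, 5, 7, 10, 11}, so |A + B| = 7.
Verify: 7 ≥ 6? Yes ✓.

CD lower bound = 6, actual |A + B| = 7.


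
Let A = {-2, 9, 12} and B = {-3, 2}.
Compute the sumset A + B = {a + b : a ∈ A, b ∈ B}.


A + B = {a + b : a ∈ A, b ∈ B}.
Enumerate all |A|·|B| = 3·2 = 6 pairs (a, b) and collect distinct sums.
a = -2: -2+-3=-5, -2+2=0
a = 9: 9+-3=6, 9+2=11
a = 12: 12+-3=9, 12+2=14
Collecting distinct sums: A + B = {-5, 0, 6, 9, 11, 14}
|A + B| = 6

A + B = {-5, 0, 6, 9, 11, 14}


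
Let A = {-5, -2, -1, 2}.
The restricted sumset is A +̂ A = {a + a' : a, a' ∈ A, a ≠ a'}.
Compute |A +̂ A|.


Restricted sumset: A +̂ A = {a + a' : a ∈ A, a' ∈ A, a ≠ a'}.
Equivalently, take A + A and drop any sum 2a that is achievable ONLY as a + a for a ∈ A (i.e. sums representable only with equal summands).
Enumerate pairs (a, a') with a < a' (symmetric, so each unordered pair gives one sum; this covers all a ≠ a'):
  -5 + -2 = -7
  -5 + -1 = -6
  -5 + 2 = -3
  -2 + -1 = -3
  -2 + 2 = 0
  -1 + 2 = 1
Collected distinct sums: {-7, -6, -3, 0, 1}
|A +̂ A| = 5
(Reference bound: |A +̂ A| ≥ 2|A| - 3 for |A| ≥ 2, with |A| = 4 giving ≥ 5.)

|A +̂ A| = 5


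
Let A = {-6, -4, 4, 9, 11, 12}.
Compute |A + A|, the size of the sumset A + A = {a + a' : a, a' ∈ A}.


A + A = {a + a' : a, a' ∈ A}; |A| = 6.
General bounds: 2|A| - 1 ≤ |A + A| ≤ |A|(|A|+1)/2, i.e. 11 ≤ |A + A| ≤ 21.
Lower bound 2|A|-1 is attained iff A is an arithmetic progression.
Enumerate sums a + a' for a ≤ a' (symmetric, so this suffices):
a = -6: -6+-6=-12, -6+-4=-10, -6+4=-2, -6+9=3, -6+11=5, -6+12=6
a = -4: -4+-4=-8, -4+4=0, -4+9=5, -4+11=7, -4+12=8
a = 4: 4+4=8, 4+9=13, 4+11=15, 4+12=16
a = 9: 9+9=18, 9+11=20, 9+12=21
a = 11: 11+11=22, 11+12=23
a = 12: 12+12=24
Distinct sums: {-12, -10, -8, -2, 0, 3, 5, 6, 7, 8, 13, 15, 16, 18, 20, 21, 22, 23, 24}
|A + A| = 19

|A + A| = 19


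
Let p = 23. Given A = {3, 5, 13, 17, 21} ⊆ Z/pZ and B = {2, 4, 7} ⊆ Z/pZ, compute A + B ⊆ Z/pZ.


Work in Z/23Z: reduce every sum a + b modulo 23.
Enumerate all 15 pairs:
a = 3: 3+2=5, 3+4=7, 3+7=10
a = 5: 5+2=7, 5+4=9, 5+7=12
a = 13: 13+2=15, 13+4=17, 13+7=20
a = 17: 17+2=19, 17+4=21, 17+7=1
a = 21: 21+2=0, 21+4=2, 21+7=5
Distinct residues collected: {0, 1, 2, 5, 7, 9, 10, 12, 15, 17, 19, 20, 21}
|A + B| = 13 (out of 23 total residues).

A + B = {0, 1, 2, 5, 7, 9, 10, 12, 15, 17, 19, 20, 21}


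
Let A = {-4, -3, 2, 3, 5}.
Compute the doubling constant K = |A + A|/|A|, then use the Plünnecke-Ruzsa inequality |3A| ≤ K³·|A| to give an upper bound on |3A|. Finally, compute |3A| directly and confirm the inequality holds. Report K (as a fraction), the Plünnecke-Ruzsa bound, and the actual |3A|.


|A| = 5.
Step 1: Compute A + A by enumerating all 25 pairs.
A + A = {-8, -7, -6, -2, -1, 0, 1, 2, 4, 5, 6, 7, 8, 10}, so |A + A| = 14.
Step 2: Doubling constant K = |A + A|/|A| = 14/5 = 14/5 ≈ 2.8000.
Step 3: Plünnecke-Ruzsa gives |3A| ≤ K³·|A| = (2.8000)³ · 5 ≈ 109.7600.
Step 4: Compute 3A = A + A + A directly by enumerating all triples (a,b,c) ∈ A³; |3A| = 25.
Step 5: Check 25 ≤ 109.7600? Yes ✓.

K = 14/5, Plünnecke-Ruzsa bound K³|A| ≈ 109.7600, |3A| = 25, inequality holds.


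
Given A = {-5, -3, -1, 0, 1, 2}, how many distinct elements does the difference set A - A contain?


A - A = {a - a' : a, a' ∈ A}; |A| = 6.
Bounds: 2|A|-1 ≤ |A - A| ≤ |A|² - |A| + 1, i.e. 11 ≤ |A - A| ≤ 31.
Note: 0 ∈ A - A always (from a - a). The set is symmetric: if d ∈ A - A then -d ∈ A - A.
Enumerate nonzero differences d = a - a' with a > a' (then include -d):
Positive differences: {1, 2, 3, 4, 5, 6, 7}
Full difference set: {0} ∪ (positive diffs) ∪ (negative diffs).
|A - A| = 1 + 2·7 = 15 (matches direct enumeration: 15).

|A - A| = 15


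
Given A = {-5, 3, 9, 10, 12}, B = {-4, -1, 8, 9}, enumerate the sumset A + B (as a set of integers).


A + B = {a + b : a ∈ A, b ∈ B}.
Enumerate all |A|·|B| = 5·4 = 20 pairs (a, b) and collect distinct sums.
a = -5: -5+-4=-9, -5+-1=-6, -5+8=3, -5+9=4
a = 3: 3+-4=-1, 3+-1=2, 3+8=11, 3+9=12
a = 9: 9+-4=5, 9+-1=8, 9+8=17, 9+9=18
a = 10: 10+-4=6, 10+-1=9, 10+8=18, 10+9=19
a = 12: 12+-4=8, 12+-1=11, 12+8=20, 12+9=21
Collecting distinct sums: A + B = {-9, -6, -1, 2, 3, 4, 5, 6, 8, 9, 11, 12, 17, 18, 19, 20, 21}
|A + B| = 17

A + B = {-9, -6, -1, 2, 3, 4, 5, 6, 8, 9, 11, 12, 17, 18, 19, 20, 21}


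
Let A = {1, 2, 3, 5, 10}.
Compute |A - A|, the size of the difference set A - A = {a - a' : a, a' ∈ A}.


A - A = {a - a' : a, a' ∈ A}; |A| = 5.
Bounds: 2|A|-1 ≤ |A - A| ≤ |A|² - |A| + 1, i.e. 9 ≤ |A - A| ≤ 21.
Note: 0 ∈ A - A always (from a - a). The set is symmetric: if d ∈ A - A then -d ∈ A - A.
Enumerate nonzero differences d = a - a' with a > a' (then include -d):
Positive differences: {1, 2, 3, 4, 5, 7, 8, 9}
Full difference set: {0} ∪ (positive diffs) ∪ (negative diffs).
|A - A| = 1 + 2·8 = 17 (matches direct enumeration: 17).

|A - A| = 17


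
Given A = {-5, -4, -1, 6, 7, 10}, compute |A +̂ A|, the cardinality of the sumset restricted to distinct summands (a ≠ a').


Restricted sumset: A +̂ A = {a + a' : a ∈ A, a' ∈ A, a ≠ a'}.
Equivalently, take A + A and drop any sum 2a that is achievable ONLY as a + a for a ∈ A (i.e. sums representable only with equal summands).
Enumerate pairs (a, a') with a < a' (symmetric, so each unordered pair gives one sum; this covers all a ≠ a'):
  -5 + -4 = -9
  -5 + -1 = -6
  -5 + 6 = 1
  -5 + 7 = 2
  -5 + 10 = 5
  -4 + -1 = -5
  -4 + 6 = 2
  -4 + 7 = 3
  -4 + 10 = 6
  -1 + 6 = 5
  -1 + 7 = 6
  -1 + 10 = 9
  6 + 7 = 13
  6 + 10 = 16
  7 + 10 = 17
Collected distinct sums: {-9, -6, -5, 1, 2, 3, 5, 6, 9, 13, 16, 17}
|A +̂ A| = 12
(Reference bound: |A +̂ A| ≥ 2|A| - 3 for |A| ≥ 2, with |A| = 6 giving ≥ 9.)

|A +̂ A| = 12


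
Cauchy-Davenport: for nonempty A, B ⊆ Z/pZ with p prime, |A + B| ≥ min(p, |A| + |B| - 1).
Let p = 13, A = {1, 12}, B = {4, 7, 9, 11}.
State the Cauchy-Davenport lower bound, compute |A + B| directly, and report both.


Cauchy-Davenport: |A + B| ≥ min(p, |A| + |B| - 1) for A, B nonempty in Z/pZ.
|A| = 2, |B| = 4, p = 13.
CD lower bound = min(13, 2 + 4 - 1) = min(13, 5) = 5.
Compute A + B mod 13 directly:
a = 1: 1+4=5, 1+7=8, 1+9=10, 1+11=12
a = 12: 12+4=3, 12+7=6, 12+9=8, 12+11=10
A + B = {3, 5, 6, 8, 10, 12}, so |A + B| = 6.
Verify: 6 ≥ 5? Yes ✓.

CD lower bound = 5, actual |A + B| = 6.


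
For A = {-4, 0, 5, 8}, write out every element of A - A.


A - A = {a - a' : a, a' ∈ A}.
Compute a - a' for each ordered pair (a, a'):
a = -4: -4--4=0, -4-0=-4, -4-5=-9, -4-8=-12
a = 0: 0--4=4, 0-0=0, 0-5=-5, 0-8=-8
a = 5: 5--4=9, 5-0=5, 5-5=0, 5-8=-3
a = 8: 8--4=12, 8-0=8, 8-5=3, 8-8=0
Collecting distinct values (and noting 0 appears from a-a):
A - A = {-12, -9, -8, -5, -4, -3, 0, 3, 4, 5, 8, 9, 12}
|A - A| = 13

A - A = {-12, -9, -8, -5, -4, -3, 0, 3, 4, 5, 8, 9, 12}


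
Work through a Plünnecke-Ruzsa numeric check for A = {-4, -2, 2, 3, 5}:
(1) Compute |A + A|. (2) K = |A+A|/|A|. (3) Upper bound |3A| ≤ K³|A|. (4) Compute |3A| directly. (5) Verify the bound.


|A| = 5.
Step 1: Compute A + A by enumerating all 25 pairs.
A + A = {-8, -6, -4, -2, -1, 0, 1, 3, 4, 5, 6, 7, 8, 10}, so |A + A| = 14.
Step 2: Doubling constant K = |A + A|/|A| = 14/5 = 14/5 ≈ 2.8000.
Step 3: Plünnecke-Ruzsa gives |3A| ≤ K³·|A| = (2.8000)³ · 5 ≈ 109.7600.
Step 4: Compute 3A = A + A + A directly by enumerating all triples (a,b,c) ∈ A³; |3A| = 24.
Step 5: Check 24 ≤ 109.7600? Yes ✓.

K = 14/5, Plünnecke-Ruzsa bound K³|A| ≈ 109.7600, |3A| = 24, inequality holds.


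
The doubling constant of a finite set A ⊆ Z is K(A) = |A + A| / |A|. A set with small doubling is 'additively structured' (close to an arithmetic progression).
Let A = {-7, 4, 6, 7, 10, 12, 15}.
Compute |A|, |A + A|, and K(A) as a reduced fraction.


|A| = 7.
Compute A + A by enumerating all 49 pairs.
A + A = {-14, -3, -1, 0, 3, 5, 8, 10, 11, 12, 13, 14, 16, 17, 18, 19, 20, 21, 22, 24, 25, 27, 30}, so |A + A| = 23.
K = |A + A| / |A| = 23/7 (already in lowest terms) ≈ 3.2857.
Reference: AP of size 7 gives K = 13/7 ≈ 1.8571; a fully generic set of size 7 gives K ≈ 4.0000.

|A| = 7, |A + A| = 23, K = 23/7.


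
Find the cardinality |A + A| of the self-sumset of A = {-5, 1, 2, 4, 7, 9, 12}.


A + A = {a + a' : a, a' ∈ A}; |A| = 7.
General bounds: 2|A| - 1 ≤ |A + A| ≤ |A|(|A|+1)/2, i.e. 13 ≤ |A + A| ≤ 28.
Lower bound 2|A|-1 is attained iff A is an arithmetic progression.
Enumerate sums a + a' for a ≤ a' (symmetric, so this suffices):
a = -5: -5+-5=-10, -5+1=-4, -5+2=-3, -5+4=-1, -5+7=2, -5+9=4, -5+12=7
a = 1: 1+1=2, 1+2=3, 1+4=5, 1+7=8, 1+9=10, 1+12=13
a = 2: 2+2=4, 2+4=6, 2+7=9, 2+9=11, 2+12=14
a = 4: 4+4=8, 4+7=11, 4+9=13, 4+12=16
a = 7: 7+7=14, 7+9=16, 7+12=19
a = 9: 9+9=18, 9+12=21
a = 12: 12+12=24
Distinct sums: {-10, -4, -3, -1, 2, 3, 4, 5, 6, 7, 8, 9, 10, 11, 13, 14, 16, 18, 19, 21, 24}
|A + A| = 21

|A + A| = 21


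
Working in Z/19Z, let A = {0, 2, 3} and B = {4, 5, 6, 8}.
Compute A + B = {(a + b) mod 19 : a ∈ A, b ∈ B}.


Work in Z/19Z: reduce every sum a + b modulo 19.
Enumerate all 12 pairs:
a = 0: 0+4=4, 0+5=5, 0+6=6, 0+8=8
a = 2: 2+4=6, 2+5=7, 2+6=8, 2+8=10
a = 3: 3+4=7, 3+5=8, 3+6=9, 3+8=11
Distinct residues collected: {4, 5, 6, 7, 8, 9, 10, 11}
|A + B| = 8 (out of 19 total residues).

A + B = {4, 5, 6, 7, 8, 9, 10, 11}


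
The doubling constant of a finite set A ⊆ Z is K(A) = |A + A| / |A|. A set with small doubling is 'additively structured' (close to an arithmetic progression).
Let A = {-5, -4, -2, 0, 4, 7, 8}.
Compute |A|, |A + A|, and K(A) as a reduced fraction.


|A| = 7.
Compute A + A by enumerating all 49 pairs.
A + A = {-10, -9, -8, -7, -6, -5, -4, -2, -1, 0, 2, 3, 4, 5, 6, 7, 8, 11, 12, 14, 15, 16}, so |A + A| = 22.
K = |A + A| / |A| = 22/7 (already in lowest terms) ≈ 3.1429.
Reference: AP of size 7 gives K = 13/7 ≈ 1.8571; a fully generic set of size 7 gives K ≈ 4.0000.

|A| = 7, |A + A| = 22, K = 22/7.


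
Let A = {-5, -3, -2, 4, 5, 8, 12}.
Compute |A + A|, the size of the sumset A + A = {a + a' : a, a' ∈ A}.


A + A = {a + a' : a, a' ∈ A}; |A| = 7.
General bounds: 2|A| - 1 ≤ |A + A| ≤ |A|(|A|+1)/2, i.e. 13 ≤ |A + A| ≤ 28.
Lower bound 2|A|-1 is attained iff A is an arithmetic progression.
Enumerate sums a + a' for a ≤ a' (symmetric, so this suffices):
a = -5: -5+-5=-10, -5+-3=-8, -5+-2=-7, -5+4=-1, -5+5=0, -5+8=3, -5+12=7
a = -3: -3+-3=-6, -3+-2=-5, -3+4=1, -3+5=2, -3+8=5, -3+12=9
a = -2: -2+-2=-4, -2+4=2, -2+5=3, -2+8=6, -2+12=10
a = 4: 4+4=8, 4+5=9, 4+8=12, 4+12=16
a = 5: 5+5=10, 5+8=13, 5+12=17
a = 8: 8+8=16, 8+12=20
a = 12: 12+12=24
Distinct sums: {-10, -8, -7, -6, -5, -4, -1, 0, 1, 2, 3, 5, 6, 7, 8, 9, 10, 12, 13, 16, 17, 20, 24}
|A + A| = 23

|A + A| = 23


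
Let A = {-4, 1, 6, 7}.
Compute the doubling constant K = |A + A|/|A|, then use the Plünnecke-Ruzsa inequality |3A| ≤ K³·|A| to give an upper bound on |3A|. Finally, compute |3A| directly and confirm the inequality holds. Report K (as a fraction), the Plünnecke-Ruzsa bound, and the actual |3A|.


|A| = 4.
Step 1: Compute A + A by enumerating all 16 pairs.
A + A = {-8, -3, 2, 3, 7, 8, 12, 13, 14}, so |A + A| = 9.
Step 2: Doubling constant K = |A + A|/|A| = 9/4 = 9/4 ≈ 2.2500.
Step 3: Plünnecke-Ruzsa gives |3A| ≤ K³·|A| = (2.2500)³ · 4 ≈ 45.5625.
Step 4: Compute 3A = A + A + A directly by enumerating all triples (a,b,c) ∈ A³; |3A| = 16.
Step 5: Check 16 ≤ 45.5625? Yes ✓.

K = 9/4, Plünnecke-Ruzsa bound K³|A| ≈ 45.5625, |3A| = 16, inequality holds.


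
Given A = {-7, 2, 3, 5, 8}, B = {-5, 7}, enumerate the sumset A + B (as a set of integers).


A + B = {a + b : a ∈ A, b ∈ B}.
Enumerate all |A|·|B| = 5·2 = 10 pairs (a, b) and collect distinct sums.
a = -7: -7+-5=-12, -7+7=0
a = 2: 2+-5=-3, 2+7=9
a = 3: 3+-5=-2, 3+7=10
a = 5: 5+-5=0, 5+7=12
a = 8: 8+-5=3, 8+7=15
Collecting distinct sums: A + B = {-12, -3, -2, 0, 3, 9, 10, 12, 15}
|A + B| = 9

A + B = {-12, -3, -2, 0, 3, 9, 10, 12, 15}


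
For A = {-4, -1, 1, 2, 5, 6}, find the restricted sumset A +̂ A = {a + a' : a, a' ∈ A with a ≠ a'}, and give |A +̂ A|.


Restricted sumset: A +̂ A = {a + a' : a ∈ A, a' ∈ A, a ≠ a'}.
Equivalently, take A + A and drop any sum 2a that is achievable ONLY as a + a for a ∈ A (i.e. sums representable only with equal summands).
Enumerate pairs (a, a') with a < a' (symmetric, so each unordered pair gives one sum; this covers all a ≠ a'):
  -4 + -1 = -5
  -4 + 1 = -3
  -4 + 2 = -2
  -4 + 5 = 1
  -4 + 6 = 2
  -1 + 1 = 0
  -1 + 2 = 1
  -1 + 5 = 4
  -1 + 6 = 5
  1 + 2 = 3
  1 + 5 = 6
  1 + 6 = 7
  2 + 5 = 7
  2 + 6 = 8
  5 + 6 = 11
Collected distinct sums: {-5, -3, -2, 0, 1, 2, 3, 4, 5, 6, 7, 8, 11}
|A +̂ A| = 13
(Reference bound: |A +̂ A| ≥ 2|A| - 3 for |A| ≥ 2, with |A| = 6 giving ≥ 9.)

|A +̂ A| = 13


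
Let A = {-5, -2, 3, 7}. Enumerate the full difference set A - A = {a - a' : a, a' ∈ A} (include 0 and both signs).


A - A = {a - a' : a, a' ∈ A}.
Compute a - a' for each ordered pair (a, a'):
a = -5: -5--5=0, -5--2=-3, -5-3=-8, -5-7=-12
a = -2: -2--5=3, -2--2=0, -2-3=-5, -2-7=-9
a = 3: 3--5=8, 3--2=5, 3-3=0, 3-7=-4
a = 7: 7--5=12, 7--2=9, 7-3=4, 7-7=0
Collecting distinct values (and noting 0 appears from a-a):
A - A = {-12, -9, -8, -5, -4, -3, 0, 3, 4, 5, 8, 9, 12}
|A - A| = 13

A - A = {-12, -9, -8, -5, -4, -3, 0, 3, 4, 5, 8, 9, 12}


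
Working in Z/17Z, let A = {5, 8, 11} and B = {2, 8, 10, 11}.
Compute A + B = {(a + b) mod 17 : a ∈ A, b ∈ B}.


Work in Z/17Z: reduce every sum a + b modulo 17.
Enumerate all 12 pairs:
a = 5: 5+2=7, 5+8=13, 5+10=15, 5+11=16
a = 8: 8+2=10, 8+8=16, 8+10=1, 8+11=2
a = 11: 11+2=13, 11+8=2, 11+10=4, 11+11=5
Distinct residues collected: {1, 2, 4, 5, 7, 10, 13, 15, 16}
|A + B| = 9 (out of 17 total residues).

A + B = {1, 2, 4, 5, 7, 10, 13, 15, 16}


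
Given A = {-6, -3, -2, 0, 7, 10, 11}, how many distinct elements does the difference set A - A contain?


A - A = {a - a' : a, a' ∈ A}; |A| = 7.
Bounds: 2|A|-1 ≤ |A - A| ≤ |A|² - |A| + 1, i.e. 13 ≤ |A - A| ≤ 43.
Note: 0 ∈ A - A always (from a - a). The set is symmetric: if d ∈ A - A then -d ∈ A - A.
Enumerate nonzero differences d = a - a' with a > a' (then include -d):
Positive differences: {1, 2, 3, 4, 6, 7, 9, 10, 11, 12, 13, 14, 16, 17}
Full difference set: {0} ∪ (positive diffs) ∪ (negative diffs).
|A - A| = 1 + 2·14 = 29 (matches direct enumeration: 29).

|A - A| = 29


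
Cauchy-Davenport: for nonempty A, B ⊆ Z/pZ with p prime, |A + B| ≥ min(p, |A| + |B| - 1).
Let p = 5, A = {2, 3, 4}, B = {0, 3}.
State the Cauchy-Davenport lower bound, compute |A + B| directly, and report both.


Cauchy-Davenport: |A + B| ≥ min(p, |A| + |B| - 1) for A, B nonempty in Z/pZ.
|A| = 3, |B| = 2, p = 5.
CD lower bound = min(5, 3 + 2 - 1) = min(5, 4) = 4.
Compute A + B mod 5 directly:
a = 2: 2+0=2, 2+3=0
a = 3: 3+0=3, 3+3=1
a = 4: 4+0=4, 4+3=2
A + B = {0, 1, 2, 3, 4}, so |A + B| = 5.
Verify: 5 ≥ 4? Yes ✓.

CD lower bound = 4, actual |A + B| = 5.


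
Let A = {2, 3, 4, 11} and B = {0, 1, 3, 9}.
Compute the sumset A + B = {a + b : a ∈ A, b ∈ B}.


A + B = {a + b : a ∈ A, b ∈ B}.
Enumerate all |A|·|B| = 4·4 = 16 pairs (a, b) and collect distinct sums.
a = 2: 2+0=2, 2+1=3, 2+3=5, 2+9=11
a = 3: 3+0=3, 3+1=4, 3+3=6, 3+9=12
a = 4: 4+0=4, 4+1=5, 4+3=7, 4+9=13
a = 11: 11+0=11, 11+1=12, 11+3=14, 11+9=20
Collecting distinct sums: A + B = {2, 3, 4, 5, 6, 7, 11, 12, 13, 14, 20}
|A + B| = 11

A + B = {2, 3, 4, 5, 6, 7, 11, 12, 13, 14, 20}


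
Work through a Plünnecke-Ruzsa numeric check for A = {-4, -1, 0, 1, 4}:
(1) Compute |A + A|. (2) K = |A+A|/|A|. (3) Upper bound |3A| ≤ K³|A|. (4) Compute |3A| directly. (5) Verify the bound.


|A| = 5.
Step 1: Compute A + A by enumerating all 25 pairs.
A + A = {-8, -5, -4, -3, -2, -1, 0, 1, 2, 3, 4, 5, 8}, so |A + A| = 13.
Step 2: Doubling constant K = |A + A|/|A| = 13/5 = 13/5 ≈ 2.6000.
Step 3: Plünnecke-Ruzsa gives |3A| ≤ K³·|A| = (2.6000)³ · 5 ≈ 87.8800.
Step 4: Compute 3A = A + A + A directly by enumerating all triples (a,b,c) ∈ A³; |3A| = 21.
Step 5: Check 21 ≤ 87.8800? Yes ✓.

K = 13/5, Plünnecke-Ruzsa bound K³|A| ≈ 87.8800, |3A| = 21, inequality holds.


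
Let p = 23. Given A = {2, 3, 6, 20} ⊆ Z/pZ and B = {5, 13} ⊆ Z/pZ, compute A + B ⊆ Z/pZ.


Work in Z/23Z: reduce every sum a + b modulo 23.
Enumerate all 8 pairs:
a = 2: 2+5=7, 2+13=15
a = 3: 3+5=8, 3+13=16
a = 6: 6+5=11, 6+13=19
a = 20: 20+5=2, 20+13=10
Distinct residues collected: {2, 7, 8, 10, 11, 15, 16, 19}
|A + B| = 8 (out of 23 total residues).

A + B = {2, 7, 8, 10, 11, 15, 16, 19}


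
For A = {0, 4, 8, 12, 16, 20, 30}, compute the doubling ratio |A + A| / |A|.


|A| = 7.
Compute A + A by enumerating all 49 pairs.
A + A = {0, 4, 8, 12, 16, 20, 24, 28, 30, 32, 34, 36, 38, 40, 42, 46, 50, 60}, so |A + A| = 18.
K = |A + A| / |A| = 18/7 (already in lowest terms) ≈ 2.5714.
Reference: AP of size 7 gives K = 13/7 ≈ 1.8571; a fully generic set of size 7 gives K ≈ 4.0000.

|A| = 7, |A + A| = 18, K = 18/7.


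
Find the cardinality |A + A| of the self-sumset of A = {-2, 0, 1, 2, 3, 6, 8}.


A + A = {a + a' : a, a' ∈ A}; |A| = 7.
General bounds: 2|A| - 1 ≤ |A + A| ≤ |A|(|A|+1)/2, i.e. 13 ≤ |A + A| ≤ 28.
Lower bound 2|A|-1 is attained iff A is an arithmetic progression.
Enumerate sums a + a' for a ≤ a' (symmetric, so this suffices):
a = -2: -2+-2=-4, -2+0=-2, -2+1=-1, -2+2=0, -2+3=1, -2+6=4, -2+8=6
a = 0: 0+0=0, 0+1=1, 0+2=2, 0+3=3, 0+6=6, 0+8=8
a = 1: 1+1=2, 1+2=3, 1+3=4, 1+6=7, 1+8=9
a = 2: 2+2=4, 2+3=5, 2+6=8, 2+8=10
a = 3: 3+3=6, 3+6=9, 3+8=11
a = 6: 6+6=12, 6+8=14
a = 8: 8+8=16
Distinct sums: {-4, -2, -1, 0, 1, 2, 3, 4, 5, 6, 7, 8, 9, 10, 11, 12, 14, 16}
|A + A| = 18

|A + A| = 18


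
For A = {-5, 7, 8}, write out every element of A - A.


A - A = {a - a' : a, a' ∈ A}.
Compute a - a' for each ordered pair (a, a'):
a = -5: -5--5=0, -5-7=-12, -5-8=-13
a = 7: 7--5=12, 7-7=0, 7-8=-1
a = 8: 8--5=13, 8-7=1, 8-8=0
Collecting distinct values (and noting 0 appears from a-a):
A - A = {-13, -12, -1, 0, 1, 12, 13}
|A - A| = 7

A - A = {-13, -12, -1, 0, 1, 12, 13}


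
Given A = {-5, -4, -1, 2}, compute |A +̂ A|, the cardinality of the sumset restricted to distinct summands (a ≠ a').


Restricted sumset: A +̂ A = {a + a' : a ∈ A, a' ∈ A, a ≠ a'}.
Equivalently, take A + A and drop any sum 2a that is achievable ONLY as a + a for a ∈ A (i.e. sums representable only with equal summands).
Enumerate pairs (a, a') with a < a' (symmetric, so each unordered pair gives one sum; this covers all a ≠ a'):
  -5 + -4 = -9
  -5 + -1 = -6
  -5 + 2 = -3
  -4 + -1 = -5
  -4 + 2 = -2
  -1 + 2 = 1
Collected distinct sums: {-9, -6, -5, -3, -2, 1}
|A +̂ A| = 6
(Reference bound: |A +̂ A| ≥ 2|A| - 3 for |A| ≥ 2, with |A| = 4 giving ≥ 5.)

|A +̂ A| = 6


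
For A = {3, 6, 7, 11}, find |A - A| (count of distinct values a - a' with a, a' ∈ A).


A - A = {a - a' : a, a' ∈ A}; |A| = 4.
Bounds: 2|A|-1 ≤ |A - A| ≤ |A|² - |A| + 1, i.e. 7 ≤ |A - A| ≤ 13.
Note: 0 ∈ A - A always (from a - a). The set is symmetric: if d ∈ A - A then -d ∈ A - A.
Enumerate nonzero differences d = a - a' with a > a' (then include -d):
Positive differences: {1, 3, 4, 5, 8}
Full difference set: {0} ∪ (positive diffs) ∪ (negative diffs).
|A - A| = 1 + 2·5 = 11 (matches direct enumeration: 11).

|A - A| = 11


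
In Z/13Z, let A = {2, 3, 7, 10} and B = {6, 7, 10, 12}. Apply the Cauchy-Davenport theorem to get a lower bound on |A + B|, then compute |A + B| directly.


Cauchy-Davenport: |A + B| ≥ min(p, |A| + |B| - 1) for A, B nonempty in Z/pZ.
|A| = 4, |B| = 4, p = 13.
CD lower bound = min(13, 4 + 4 - 1) = min(13, 7) = 7.
Compute A + B mod 13 directly:
a = 2: 2+6=8, 2+7=9, 2+10=12, 2+12=1
a = 3: 3+6=9, 3+7=10, 3+10=0, 3+12=2
a = 7: 7+6=0, 7+7=1, 7+10=4, 7+12=6
a = 10: 10+6=3, 10+7=4, 10+10=7, 10+12=9
A + B = {0, 1, 2, 3, 4, 6, 7, 8, 9, 10, 12}, so |A + B| = 11.
Verify: 11 ≥ 7? Yes ✓.

CD lower bound = 7, actual |A + B| = 11.


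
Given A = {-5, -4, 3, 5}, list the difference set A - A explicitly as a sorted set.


A - A = {a - a' : a, a' ∈ A}.
Compute a - a' for each ordered pair (a, a'):
a = -5: -5--5=0, -5--4=-1, -5-3=-8, -5-5=-10
a = -4: -4--5=1, -4--4=0, -4-3=-7, -4-5=-9
a = 3: 3--5=8, 3--4=7, 3-3=0, 3-5=-2
a = 5: 5--5=10, 5--4=9, 5-3=2, 5-5=0
Collecting distinct values (and noting 0 appears from a-a):
A - A = {-10, -9, -8, -7, -2, -1, 0, 1, 2, 7, 8, 9, 10}
|A - A| = 13

A - A = {-10, -9, -8, -7, -2, -1, 0, 1, 2, 7, 8, 9, 10}


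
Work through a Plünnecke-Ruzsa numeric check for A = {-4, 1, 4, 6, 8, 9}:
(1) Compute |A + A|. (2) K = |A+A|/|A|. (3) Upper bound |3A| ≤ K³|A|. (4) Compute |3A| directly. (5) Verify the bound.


|A| = 6.
Step 1: Compute A + A by enumerating all 36 pairs.
A + A = {-8, -3, 0, 2, 4, 5, 7, 8, 9, 10, 12, 13, 14, 15, 16, 17, 18}, so |A + A| = 17.
Step 2: Doubling constant K = |A + A|/|A| = 17/6 = 17/6 ≈ 2.8333.
Step 3: Plünnecke-Ruzsa gives |3A| ≤ K³·|A| = (2.8333)³ · 6 ≈ 136.4722.
Step 4: Compute 3A = A + A + A directly by enumerating all triples (a,b,c) ∈ A³; |3A| = 30.
Step 5: Check 30 ≤ 136.4722? Yes ✓.

K = 17/6, Plünnecke-Ruzsa bound K³|A| ≈ 136.4722, |3A| = 30, inequality holds.


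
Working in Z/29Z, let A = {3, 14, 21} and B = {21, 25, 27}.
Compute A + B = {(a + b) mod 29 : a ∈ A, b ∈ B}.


Work in Z/29Z: reduce every sum a + b modulo 29.
Enumerate all 9 pairs:
a = 3: 3+21=24, 3+25=28, 3+27=1
a = 14: 14+21=6, 14+25=10, 14+27=12
a = 21: 21+21=13, 21+25=17, 21+27=19
Distinct residues collected: {1, 6, 10, 12, 13, 17, 19, 24, 28}
|A + B| = 9 (out of 29 total residues).

A + B = {1, 6, 10, 12, 13, 17, 19, 24, 28}


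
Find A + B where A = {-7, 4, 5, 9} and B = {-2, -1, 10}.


A + B = {a + b : a ∈ A, b ∈ B}.
Enumerate all |A|·|B| = 4·3 = 12 pairs (a, b) and collect distinct sums.
a = -7: -7+-2=-9, -7+-1=-8, -7+10=3
a = 4: 4+-2=2, 4+-1=3, 4+10=14
a = 5: 5+-2=3, 5+-1=4, 5+10=15
a = 9: 9+-2=7, 9+-1=8, 9+10=19
Collecting distinct sums: A + B = {-9, -8, 2, 3, 4, 7, 8, 14, 15, 19}
|A + B| = 10

A + B = {-9, -8, 2, 3, 4, 7, 8, 14, 15, 19}


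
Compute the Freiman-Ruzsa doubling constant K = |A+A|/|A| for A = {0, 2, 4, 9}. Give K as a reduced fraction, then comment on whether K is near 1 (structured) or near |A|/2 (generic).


|A| = 4.
Compute A + A by enumerating all 16 pairs.
A + A = {0, 2, 4, 6, 8, 9, 11, 13, 18}, so |A + A| = 9.
K = |A + A| / |A| = 9/4 (already in lowest terms) ≈ 2.2500.
Reference: AP of size 4 gives K = 7/4 ≈ 1.7500; a fully generic set of size 4 gives K ≈ 2.5000.

|A| = 4, |A + A| = 9, K = 9/4.


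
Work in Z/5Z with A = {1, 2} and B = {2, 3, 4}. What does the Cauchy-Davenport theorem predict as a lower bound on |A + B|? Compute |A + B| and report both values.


Cauchy-Davenport: |A + B| ≥ min(p, |A| + |B| - 1) for A, B nonempty in Z/pZ.
|A| = 2, |B| = 3, p = 5.
CD lower bound = min(5, 2 + 3 - 1) = min(5, 4) = 4.
Compute A + B mod 5 directly:
a = 1: 1+2=3, 1+3=4, 1+4=0
a = 2: 2+2=4, 2+3=0, 2+4=1
A + B = {0, 1, 3, 4}, so |A + B| = 4.
Verify: 4 ≥ 4? Yes ✓.

CD lower bound = 4, actual |A + B| = 4.


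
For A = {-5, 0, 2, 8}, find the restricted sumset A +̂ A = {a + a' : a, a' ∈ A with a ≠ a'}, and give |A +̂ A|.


Restricted sumset: A +̂ A = {a + a' : a ∈ A, a' ∈ A, a ≠ a'}.
Equivalently, take A + A and drop any sum 2a that is achievable ONLY as a + a for a ∈ A (i.e. sums representable only with equal summands).
Enumerate pairs (a, a') with a < a' (symmetric, so each unordered pair gives one sum; this covers all a ≠ a'):
  -5 + 0 = -5
  -5 + 2 = -3
  -5 + 8 = 3
  0 + 2 = 2
  0 + 8 = 8
  2 + 8 = 10
Collected distinct sums: {-5, -3, 2, 3, 8, 10}
|A +̂ A| = 6
(Reference bound: |A +̂ A| ≥ 2|A| - 3 for |A| ≥ 2, with |A| = 4 giving ≥ 5.)

|A +̂ A| = 6


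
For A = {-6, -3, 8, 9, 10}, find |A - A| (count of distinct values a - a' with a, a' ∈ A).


A - A = {a - a' : a, a' ∈ A}; |A| = 5.
Bounds: 2|A|-1 ≤ |A - A| ≤ |A|² - |A| + 1, i.e. 9 ≤ |A - A| ≤ 21.
Note: 0 ∈ A - A always (from a - a). The set is symmetric: if d ∈ A - A then -d ∈ A - A.
Enumerate nonzero differences d = a - a' with a > a' (then include -d):
Positive differences: {1, 2, 3, 11, 12, 13, 14, 15, 16}
Full difference set: {0} ∪ (positive diffs) ∪ (negative diffs).
|A - A| = 1 + 2·9 = 19 (matches direct enumeration: 19).

|A - A| = 19


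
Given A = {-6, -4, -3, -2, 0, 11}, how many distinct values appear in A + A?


A + A = {a + a' : a, a' ∈ A}; |A| = 6.
General bounds: 2|A| - 1 ≤ |A + A| ≤ |A|(|A|+1)/2, i.e. 11 ≤ |A + A| ≤ 21.
Lower bound 2|A|-1 is attained iff A is an arithmetic progression.
Enumerate sums a + a' for a ≤ a' (symmetric, so this suffices):
a = -6: -6+-6=-12, -6+-4=-10, -6+-3=-9, -6+-2=-8, -6+0=-6, -6+11=5
a = -4: -4+-4=-8, -4+-3=-7, -4+-2=-6, -4+0=-4, -4+11=7
a = -3: -3+-3=-6, -3+-2=-5, -3+0=-3, -3+11=8
a = -2: -2+-2=-4, -2+0=-2, -2+11=9
a = 0: 0+0=0, 0+11=11
a = 11: 11+11=22
Distinct sums: {-12, -10, -9, -8, -7, -6, -5, -4, -3, -2, 0, 5, 7, 8, 9, 11, 22}
|A + A| = 17

|A + A| = 17


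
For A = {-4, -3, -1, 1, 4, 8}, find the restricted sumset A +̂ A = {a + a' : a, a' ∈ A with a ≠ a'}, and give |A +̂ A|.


Restricted sumset: A +̂ A = {a + a' : a ∈ A, a' ∈ A, a ≠ a'}.
Equivalently, take A + A and drop any sum 2a that is achievable ONLY as a + a for a ∈ A (i.e. sums representable only with equal summands).
Enumerate pairs (a, a') with a < a' (symmetric, so each unordered pair gives one sum; this covers all a ≠ a'):
  -4 + -3 = -7
  -4 + -1 = -5
  -4 + 1 = -3
  -4 + 4 = 0
  -4 + 8 = 4
  -3 + -1 = -4
  -3 + 1 = -2
  -3 + 4 = 1
  -3 + 8 = 5
  -1 + 1 = 0
  -1 + 4 = 3
  -1 + 8 = 7
  1 + 4 = 5
  1 + 8 = 9
  4 + 8 = 12
Collected distinct sums: {-7, -5, -4, -3, -2, 0, 1, 3, 4, 5, 7, 9, 12}
|A +̂ A| = 13
(Reference bound: |A +̂ A| ≥ 2|A| - 3 for |A| ≥ 2, with |A| = 6 giving ≥ 9.)

|A +̂ A| = 13


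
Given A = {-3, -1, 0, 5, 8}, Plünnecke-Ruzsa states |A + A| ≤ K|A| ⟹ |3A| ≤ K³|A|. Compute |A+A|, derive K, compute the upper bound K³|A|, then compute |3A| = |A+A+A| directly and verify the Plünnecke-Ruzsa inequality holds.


|A| = 5.
Step 1: Compute A + A by enumerating all 25 pairs.
A + A = {-6, -4, -3, -2, -1, 0, 2, 4, 5, 7, 8, 10, 13, 16}, so |A + A| = 14.
Step 2: Doubling constant K = |A + A|/|A| = 14/5 = 14/5 ≈ 2.8000.
Step 3: Plünnecke-Ruzsa gives |3A| ≤ K³·|A| = (2.8000)³ · 5 ≈ 109.7600.
Step 4: Compute 3A = A + A + A directly by enumerating all triples (a,b,c) ∈ A³; |3A| = 26.
Step 5: Check 26 ≤ 109.7600? Yes ✓.

K = 14/5, Plünnecke-Ruzsa bound K³|A| ≈ 109.7600, |3A| = 26, inequality holds.


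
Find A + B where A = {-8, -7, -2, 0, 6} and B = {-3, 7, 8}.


A + B = {a + b : a ∈ A, b ∈ B}.
Enumerate all |A|·|B| = 5·3 = 15 pairs (a, b) and collect distinct sums.
a = -8: -8+-3=-11, -8+7=-1, -8+8=0
a = -7: -7+-3=-10, -7+7=0, -7+8=1
a = -2: -2+-3=-5, -2+7=5, -2+8=6
a = 0: 0+-3=-3, 0+7=7, 0+8=8
a = 6: 6+-3=3, 6+7=13, 6+8=14
Collecting distinct sums: A + B = {-11, -10, -5, -3, -1, 0, 1, 3, 5, 6, 7, 8, 13, 14}
|A + B| = 14

A + B = {-11, -10, -5, -3, -1, 0, 1, 3, 5, 6, 7, 8, 13, 14}


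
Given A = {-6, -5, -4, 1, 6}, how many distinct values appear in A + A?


A + A = {a + a' : a, a' ∈ A}; |A| = 5.
General bounds: 2|A| - 1 ≤ |A + A| ≤ |A|(|A|+1)/2, i.e. 9 ≤ |A + A| ≤ 15.
Lower bound 2|A|-1 is attained iff A is an arithmetic progression.
Enumerate sums a + a' for a ≤ a' (symmetric, so this suffices):
a = -6: -6+-6=-12, -6+-5=-11, -6+-4=-10, -6+1=-5, -6+6=0
a = -5: -5+-5=-10, -5+-4=-9, -5+1=-4, -5+6=1
a = -4: -4+-4=-8, -4+1=-3, -4+6=2
a = 1: 1+1=2, 1+6=7
a = 6: 6+6=12
Distinct sums: {-12, -11, -10, -9, -8, -5, -4, -3, 0, 1, 2, 7, 12}
|A + A| = 13

|A + A| = 13


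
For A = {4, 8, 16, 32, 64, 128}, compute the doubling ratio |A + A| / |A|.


|A| = 6.
Compute A + A by enumerating all 36 pairs.
A + A = {8, 12, 16, 20, 24, 32, 36, 40, 48, 64, 68, 72, 80, 96, 128, 132, 136, 144, 160, 192, 256}, so |A + A| = 21.
K = |A + A| / |A| = 21/6 = 7/2 ≈ 3.5000.
Reference: AP of size 6 gives K = 11/6 ≈ 1.8333; a fully generic set of size 6 gives K ≈ 3.5000.

|A| = 6, |A + A| = 21, K = 21/6 = 7/2.


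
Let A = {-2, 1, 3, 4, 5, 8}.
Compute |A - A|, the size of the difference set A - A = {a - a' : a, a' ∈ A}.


A - A = {a - a' : a, a' ∈ A}; |A| = 6.
Bounds: 2|A|-1 ≤ |A - A| ≤ |A|² - |A| + 1, i.e. 11 ≤ |A - A| ≤ 31.
Note: 0 ∈ A - A always (from a - a). The set is symmetric: if d ∈ A - A then -d ∈ A - A.
Enumerate nonzero differences d = a - a' with a > a' (then include -d):
Positive differences: {1, 2, 3, 4, 5, 6, 7, 10}
Full difference set: {0} ∪ (positive diffs) ∪ (negative diffs).
|A - A| = 1 + 2·8 = 17 (matches direct enumeration: 17).

|A - A| = 17


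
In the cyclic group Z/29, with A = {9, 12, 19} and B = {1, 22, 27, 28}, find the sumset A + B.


Work in Z/29Z: reduce every sum a + b modulo 29.
Enumerate all 12 pairs:
a = 9: 9+1=10, 9+22=2, 9+27=7, 9+28=8
a = 12: 12+1=13, 12+22=5, 12+27=10, 12+28=11
a = 19: 19+1=20, 19+22=12, 19+27=17, 19+28=18
Distinct residues collected: {2, 5, 7, 8, 10, 11, 12, 13, 17, 18, 20}
|A + B| = 11 (out of 29 total residues).

A + B = {2, 5, 7, 8, 10, 11, 12, 13, 17, 18, 20}


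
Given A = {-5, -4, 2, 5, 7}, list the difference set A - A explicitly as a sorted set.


A - A = {a - a' : a, a' ∈ A}.
Compute a - a' for each ordered pair (a, a'):
a = -5: -5--5=0, -5--4=-1, -5-2=-7, -5-5=-10, -5-7=-12
a = -4: -4--5=1, -4--4=0, -4-2=-6, -4-5=-9, -4-7=-11
a = 2: 2--5=7, 2--4=6, 2-2=0, 2-5=-3, 2-7=-5
a = 5: 5--5=10, 5--4=9, 5-2=3, 5-5=0, 5-7=-2
a = 7: 7--5=12, 7--4=11, 7-2=5, 7-5=2, 7-7=0
Collecting distinct values (and noting 0 appears from a-a):
A - A = {-12, -11, -10, -9, -7, -6, -5, -3, -2, -1, 0, 1, 2, 3, 5, 6, 7, 9, 10, 11, 12}
|A - A| = 21

A - A = {-12, -11, -10, -9, -7, -6, -5, -3, -2, -1, 0, 1, 2, 3, 5, 6, 7, 9, 10, 11, 12}


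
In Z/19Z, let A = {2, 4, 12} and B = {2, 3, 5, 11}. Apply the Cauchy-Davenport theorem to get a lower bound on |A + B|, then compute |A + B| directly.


Cauchy-Davenport: |A + B| ≥ min(p, |A| + |B| - 1) for A, B nonempty in Z/pZ.
|A| = 3, |B| = 4, p = 19.
CD lower bound = min(19, 3 + 4 - 1) = min(19, 6) = 6.
Compute A + B mod 19 directly:
a = 2: 2+2=4, 2+3=5, 2+5=7, 2+11=13
a = 4: 4+2=6, 4+3=7, 4+5=9, 4+11=15
a = 12: 12+2=14, 12+3=15, 12+5=17, 12+11=4
A + B = {4, 5, 6, 7, 9, 13, 14, 15, 17}, so |A + B| = 9.
Verify: 9 ≥ 6? Yes ✓.

CD lower bound = 6, actual |A + B| = 9.


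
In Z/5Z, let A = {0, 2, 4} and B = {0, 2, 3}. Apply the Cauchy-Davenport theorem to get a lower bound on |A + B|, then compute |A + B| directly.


Cauchy-Davenport: |A + B| ≥ min(p, |A| + |B| - 1) for A, B nonempty in Z/pZ.
|A| = 3, |B| = 3, p = 5.
CD lower bound = min(5, 3 + 3 - 1) = min(5, 5) = 5.
Compute A + B mod 5 directly:
a = 0: 0+0=0, 0+2=2, 0+3=3
a = 2: 2+0=2, 2+2=4, 2+3=0
a = 4: 4+0=4, 4+2=1, 4+3=2
A + B = {0, 1, 2, 3, 4}, so |A + B| = 5.
Verify: 5 ≥ 5? Yes ✓.

CD lower bound = 5, actual |A + B| = 5.


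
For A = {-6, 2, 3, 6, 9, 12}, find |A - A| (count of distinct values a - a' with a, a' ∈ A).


A - A = {a - a' : a, a' ∈ A}; |A| = 6.
Bounds: 2|A|-1 ≤ |A - A| ≤ |A|² - |A| + 1, i.e. 11 ≤ |A - A| ≤ 31.
Note: 0 ∈ A - A always (from a - a). The set is symmetric: if d ∈ A - A then -d ∈ A - A.
Enumerate nonzero differences d = a - a' with a > a' (then include -d):
Positive differences: {1, 3, 4, 6, 7, 8, 9, 10, 12, 15, 18}
Full difference set: {0} ∪ (positive diffs) ∪ (negative diffs).
|A - A| = 1 + 2·11 = 23 (matches direct enumeration: 23).

|A - A| = 23


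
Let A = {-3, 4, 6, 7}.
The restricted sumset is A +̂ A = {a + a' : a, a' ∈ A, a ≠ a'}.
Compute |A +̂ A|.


Restricted sumset: A +̂ A = {a + a' : a ∈ A, a' ∈ A, a ≠ a'}.
Equivalently, take A + A and drop any sum 2a that is achievable ONLY as a + a for a ∈ A (i.e. sums representable only with equal summands).
Enumerate pairs (a, a') with a < a' (symmetric, so each unordered pair gives one sum; this covers all a ≠ a'):
  -3 + 4 = 1
  -3 + 6 = 3
  -3 + 7 = 4
  4 + 6 = 10
  4 + 7 = 11
  6 + 7 = 13
Collected distinct sums: {1, 3, 4, 10, 11, 13}
|A +̂ A| = 6
(Reference bound: |A +̂ A| ≥ 2|A| - 3 for |A| ≥ 2, with |A| = 4 giving ≥ 5.)

|A +̂ A| = 6


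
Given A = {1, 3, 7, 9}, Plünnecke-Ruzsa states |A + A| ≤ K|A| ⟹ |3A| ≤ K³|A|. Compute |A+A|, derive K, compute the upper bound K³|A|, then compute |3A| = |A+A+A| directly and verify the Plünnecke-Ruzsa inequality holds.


|A| = 4.
Step 1: Compute A + A by enumerating all 16 pairs.
A + A = {2, 4, 6, 8, 10, 12, 14, 16, 18}, so |A + A| = 9.
Step 2: Doubling constant K = |A + A|/|A| = 9/4 = 9/4 ≈ 2.2500.
Step 3: Plünnecke-Ruzsa gives |3A| ≤ K³·|A| = (2.2500)³ · 4 ≈ 45.5625.
Step 4: Compute 3A = A + A + A directly by enumerating all triples (a,b,c) ∈ A³; |3A| = 13.
Step 5: Check 13 ≤ 45.5625? Yes ✓.

K = 9/4, Plünnecke-Ruzsa bound K³|A| ≈ 45.5625, |3A| = 13, inequality holds.


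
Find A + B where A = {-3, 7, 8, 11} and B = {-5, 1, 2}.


A + B = {a + b : a ∈ A, b ∈ B}.
Enumerate all |A|·|B| = 4·3 = 12 pairs (a, b) and collect distinct sums.
a = -3: -3+-5=-8, -3+1=-2, -3+2=-1
a = 7: 7+-5=2, 7+1=8, 7+2=9
a = 8: 8+-5=3, 8+1=9, 8+2=10
a = 11: 11+-5=6, 11+1=12, 11+2=13
Collecting distinct sums: A + B = {-8, -2, -1, 2, 3, 6, 8, 9, 10, 12, 13}
|A + B| = 11

A + B = {-8, -2, -1, 2, 3, 6, 8, 9, 10, 12, 13}


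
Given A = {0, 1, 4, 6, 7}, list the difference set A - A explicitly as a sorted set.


A - A = {a - a' : a, a' ∈ A}.
Compute a - a' for each ordered pair (a, a'):
a = 0: 0-0=0, 0-1=-1, 0-4=-4, 0-6=-6, 0-7=-7
a = 1: 1-0=1, 1-1=0, 1-4=-3, 1-6=-5, 1-7=-6
a = 4: 4-0=4, 4-1=3, 4-4=0, 4-6=-2, 4-7=-3
a = 6: 6-0=6, 6-1=5, 6-4=2, 6-6=0, 6-7=-1
a = 7: 7-0=7, 7-1=6, 7-4=3, 7-6=1, 7-7=0
Collecting distinct values (and noting 0 appears from a-a):
A - A = {-7, -6, -5, -4, -3, -2, -1, 0, 1, 2, 3, 4, 5, 6, 7}
|A - A| = 15

A - A = {-7, -6, -5, -4, -3, -2, -1, 0, 1, 2, 3, 4, 5, 6, 7}


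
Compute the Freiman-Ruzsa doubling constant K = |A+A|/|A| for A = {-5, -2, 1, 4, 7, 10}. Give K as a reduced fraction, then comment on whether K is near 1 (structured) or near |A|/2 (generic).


|A| = 6.
Compute A + A by enumerating all 36 pairs.
A + A = {-10, -7, -4, -1, 2, 5, 8, 11, 14, 17, 20}, so |A + A| = 11.
K = |A + A| / |A| = 11/6 (already in lowest terms) ≈ 1.8333.
Reference: AP of size 6 gives K = 11/6 ≈ 1.8333; a fully generic set of size 6 gives K ≈ 3.5000.

|A| = 6, |A + A| = 11, K = 11/6.


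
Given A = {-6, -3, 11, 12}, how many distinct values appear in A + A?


A + A = {a + a' : a, a' ∈ A}; |A| = 4.
General bounds: 2|A| - 1 ≤ |A + A| ≤ |A|(|A|+1)/2, i.e. 7 ≤ |A + A| ≤ 10.
Lower bound 2|A|-1 is attained iff A is an arithmetic progression.
Enumerate sums a + a' for a ≤ a' (symmetric, so this suffices):
a = -6: -6+-6=-12, -6+-3=-9, -6+11=5, -6+12=6
a = -3: -3+-3=-6, -3+11=8, -3+12=9
a = 11: 11+11=22, 11+12=23
a = 12: 12+12=24
Distinct sums: {-12, -9, -6, 5, 6, 8, 9, 22, 23, 24}
|A + A| = 10

|A + A| = 10


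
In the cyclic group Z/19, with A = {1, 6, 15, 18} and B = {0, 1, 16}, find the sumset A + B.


Work in Z/19Z: reduce every sum a + b modulo 19.
Enumerate all 12 pairs:
a = 1: 1+0=1, 1+1=2, 1+16=17
a = 6: 6+0=6, 6+1=7, 6+16=3
a = 15: 15+0=15, 15+1=16, 15+16=12
a = 18: 18+0=18, 18+1=0, 18+16=15
Distinct residues collected: {0, 1, 2, 3, 6, 7, 12, 15, 16, 17, 18}
|A + B| = 11 (out of 19 total residues).

A + B = {0, 1, 2, 3, 6, 7, 12, 15, 16, 17, 18}


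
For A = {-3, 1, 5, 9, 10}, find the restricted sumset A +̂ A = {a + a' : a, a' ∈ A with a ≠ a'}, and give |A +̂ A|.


Restricted sumset: A +̂ A = {a + a' : a ∈ A, a' ∈ A, a ≠ a'}.
Equivalently, take A + A and drop any sum 2a that is achievable ONLY as a + a for a ∈ A (i.e. sums representable only with equal summands).
Enumerate pairs (a, a') with a < a' (symmetric, so each unordered pair gives one sum; this covers all a ≠ a'):
  -3 + 1 = -2
  -3 + 5 = 2
  -3 + 9 = 6
  -3 + 10 = 7
  1 + 5 = 6
  1 + 9 = 10
  1 + 10 = 11
  5 + 9 = 14
  5 + 10 = 15
  9 + 10 = 19
Collected distinct sums: {-2, 2, 6, 7, 10, 11, 14, 15, 19}
|A +̂ A| = 9
(Reference bound: |A +̂ A| ≥ 2|A| - 3 for |A| ≥ 2, with |A| = 5 giving ≥ 7.)

|A +̂ A| = 9


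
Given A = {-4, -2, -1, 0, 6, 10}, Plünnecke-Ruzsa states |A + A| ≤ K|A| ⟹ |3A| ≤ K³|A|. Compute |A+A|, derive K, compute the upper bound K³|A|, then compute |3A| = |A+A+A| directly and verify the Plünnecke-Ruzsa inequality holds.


|A| = 6.
Step 1: Compute A + A by enumerating all 36 pairs.
A + A = {-8, -6, -5, -4, -3, -2, -1, 0, 2, 4, 5, 6, 8, 9, 10, 12, 16, 20}, so |A + A| = 18.
Step 2: Doubling constant K = |A + A|/|A| = 18/6 = 18/6 ≈ 3.0000.
Step 3: Plünnecke-Ruzsa gives |3A| ≤ K³·|A| = (3.0000)³ · 6 ≈ 162.0000.
Step 4: Compute 3A = A + A + A directly by enumerating all triples (a,b,c) ∈ A³; |3A| = 33.
Step 5: Check 33 ≤ 162.0000? Yes ✓.

K = 18/6, Plünnecke-Ruzsa bound K³|A| ≈ 162.0000, |3A| = 33, inequality holds.


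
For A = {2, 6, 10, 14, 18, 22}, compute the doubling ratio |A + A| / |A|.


|A| = 6.
Compute A + A by enumerating all 36 pairs.
A + A = {4, 8, 12, 16, 20, 24, 28, 32, 36, 40, 44}, so |A + A| = 11.
K = |A + A| / |A| = 11/6 (already in lowest terms) ≈ 1.8333.
Reference: AP of size 6 gives K = 11/6 ≈ 1.8333; a fully generic set of size 6 gives K ≈ 3.5000.

|A| = 6, |A + A| = 11, K = 11/6.


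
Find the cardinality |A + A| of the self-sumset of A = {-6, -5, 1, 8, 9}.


A + A = {a + a' : a, a' ∈ A}; |A| = 5.
General bounds: 2|A| - 1 ≤ |A + A| ≤ |A|(|A|+1)/2, i.e. 9 ≤ |A + A| ≤ 15.
Lower bound 2|A|-1 is attained iff A is an arithmetic progression.
Enumerate sums a + a' for a ≤ a' (symmetric, so this suffices):
a = -6: -6+-6=-12, -6+-5=-11, -6+1=-5, -6+8=2, -6+9=3
a = -5: -5+-5=-10, -5+1=-4, -5+8=3, -5+9=4
a = 1: 1+1=2, 1+8=9, 1+9=10
a = 8: 8+8=16, 8+9=17
a = 9: 9+9=18
Distinct sums: {-12, -11, -10, -5, -4, 2, 3, 4, 9, 10, 16, 17, 18}
|A + A| = 13

|A + A| = 13


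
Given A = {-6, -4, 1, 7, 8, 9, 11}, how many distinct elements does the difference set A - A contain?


A - A = {a - a' : a, a' ∈ A}; |A| = 7.
Bounds: 2|A|-1 ≤ |A - A| ≤ |A|² - |A| + 1, i.e. 13 ≤ |A - A| ≤ 43.
Note: 0 ∈ A - A always (from a - a). The set is symmetric: if d ∈ A - A then -d ∈ A - A.
Enumerate nonzero differences d = a - a' with a > a' (then include -d):
Positive differences: {1, 2, 3, 4, 5, 6, 7, 8, 10, 11, 12, 13, 14, 15, 17}
Full difference set: {0} ∪ (positive diffs) ∪ (negative diffs).
|A - A| = 1 + 2·15 = 31 (matches direct enumeration: 31).

|A - A| = 31
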